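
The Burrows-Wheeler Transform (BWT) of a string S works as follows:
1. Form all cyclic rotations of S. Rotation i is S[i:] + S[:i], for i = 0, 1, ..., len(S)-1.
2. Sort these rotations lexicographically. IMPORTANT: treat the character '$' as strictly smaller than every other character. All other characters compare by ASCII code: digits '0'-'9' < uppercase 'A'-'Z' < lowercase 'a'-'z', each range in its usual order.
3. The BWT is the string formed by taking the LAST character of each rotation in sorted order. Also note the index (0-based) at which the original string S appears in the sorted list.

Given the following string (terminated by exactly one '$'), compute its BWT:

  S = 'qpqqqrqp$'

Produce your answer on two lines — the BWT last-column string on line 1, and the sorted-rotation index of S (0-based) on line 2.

Answer: pqqr$pqqq
4

Derivation:
All 9 rotations (rotation i = S[i:]+S[:i]):
  rot[0] = qpqqqrqp$
  rot[1] = pqqqrqp$q
  rot[2] = qqqrqp$qp
  rot[3] = qqrqp$qpq
  rot[4] = qrqp$qpqq
  rot[5] = rqp$qpqqq
  rot[6] = qp$qpqqqr
  rot[7] = p$qpqqqrq
  rot[8] = $qpqqqrqp
Sorted (with $ < everything):
  sorted[0] = $qpqqqrqp  (last char: 'p')
  sorted[1] = p$qpqqqrq  (last char: 'q')
  sorted[2] = pqqqrqp$q  (last char: 'q')
  sorted[3] = qp$qpqqqr  (last char: 'r')
  sorted[4] = qpqqqrqp$  (last char: '$')
  sorted[5] = qqqrqp$qp  (last char: 'p')
  sorted[6] = qqrqp$qpq  (last char: 'q')
  sorted[7] = qrqp$qpqq  (last char: 'q')
  sorted[8] = rqp$qpqqq  (last char: 'q')
Last column: pqqr$pqqq
Original string S is at sorted index 4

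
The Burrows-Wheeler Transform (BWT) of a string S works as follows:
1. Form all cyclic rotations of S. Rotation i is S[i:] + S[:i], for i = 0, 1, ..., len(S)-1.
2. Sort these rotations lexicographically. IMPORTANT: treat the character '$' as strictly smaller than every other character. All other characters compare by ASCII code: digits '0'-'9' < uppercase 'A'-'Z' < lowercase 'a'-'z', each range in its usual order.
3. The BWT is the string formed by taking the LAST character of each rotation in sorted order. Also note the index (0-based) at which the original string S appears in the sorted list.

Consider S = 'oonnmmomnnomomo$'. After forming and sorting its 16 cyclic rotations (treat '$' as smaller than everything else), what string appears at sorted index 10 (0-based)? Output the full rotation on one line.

Answer: o$oonnmmomnnomom

Derivation:
All 16 rotations (rotation i = S[i:]+S[:i]):
  rot[0] = oonnmmomnnomomo$
  rot[1] = onnmmomnnomomo$o
  rot[2] = nnmmomnnomomo$oo
  rot[3] = nmmomnnomomo$oon
  rot[4] = mmomnnomomo$oonn
  rot[5] = momnnomomo$oonnm
  rot[6] = omnnomomo$oonnmm
  rot[7] = mnnomomo$oonnmmo
  rot[8] = nnomomo$oonnmmom
  rot[9] = nomomo$oonnmmomn
  rot[10] = omomo$oonnmmomnn
  rot[11] = momo$oonnmmomnno
  rot[12] = omo$oonnmmomnnom
  rot[13] = mo$oonnmmomnnomo
  rot[14] = o$oonnmmomnnomom
  rot[15] = $oonnmmomnnomomo
Sorted (with $ < everything):
  sorted[0] = $oonnmmomnnomomo
  sorted[1] = mmomnnomomo$oonn
  sorted[2] = mnnomomo$oonnmmo
  sorted[3] = mo$oonnmmomnnomo
  sorted[4] = momnnomomo$oonnm
  sorted[5] = momo$oonnmmomnno
  sorted[6] = nmmomnnomomo$oon
  sorted[7] = nnmmomnnomomo$oo
  sorted[8] = nnomomo$oonnmmom
  sorted[9] = nomomo$oonnmmomn
  sorted[10] = o$oonnmmomnnomom
  sorted[11] = omnnomomo$oonnmm
  sorted[12] = omo$oonnmmomnnom
  sorted[13] = omomo$oonnmmomnn
  sorted[14] = onnmmomnnomomo$o
  sorted[15] = oonnmmomnnomomo$
sorted[10] = o$oonnmmomnnomom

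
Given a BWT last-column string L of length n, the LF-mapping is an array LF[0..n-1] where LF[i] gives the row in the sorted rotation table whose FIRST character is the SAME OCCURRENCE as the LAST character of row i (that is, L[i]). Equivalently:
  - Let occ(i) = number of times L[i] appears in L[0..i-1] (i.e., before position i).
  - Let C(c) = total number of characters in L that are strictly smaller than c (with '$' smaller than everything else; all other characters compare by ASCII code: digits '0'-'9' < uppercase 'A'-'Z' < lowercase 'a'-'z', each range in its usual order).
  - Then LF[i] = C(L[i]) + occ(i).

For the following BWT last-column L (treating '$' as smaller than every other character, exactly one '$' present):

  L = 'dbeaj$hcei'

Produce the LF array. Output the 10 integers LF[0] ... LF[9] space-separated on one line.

Char counts: '$':1, 'a':1, 'b':1, 'c':1, 'd':1, 'e':2, 'h':1, 'i':1, 'j':1
C (first-col start): C('$')=0, C('a')=1, C('b')=2, C('c')=3, C('d')=4, C('e')=5, C('h')=7, C('i')=8, C('j')=9
L[0]='d': occ=0, LF[0]=C('d')+0=4+0=4
L[1]='b': occ=0, LF[1]=C('b')+0=2+0=2
L[2]='e': occ=0, LF[2]=C('e')+0=5+0=5
L[3]='a': occ=0, LF[3]=C('a')+0=1+0=1
L[4]='j': occ=0, LF[4]=C('j')+0=9+0=9
L[5]='$': occ=0, LF[5]=C('$')+0=0+0=0
L[6]='h': occ=0, LF[6]=C('h')+0=7+0=7
L[7]='c': occ=0, LF[7]=C('c')+0=3+0=3
L[8]='e': occ=1, LF[8]=C('e')+1=5+1=6
L[9]='i': occ=0, LF[9]=C('i')+0=8+0=8

Answer: 4 2 5 1 9 0 7 3 6 8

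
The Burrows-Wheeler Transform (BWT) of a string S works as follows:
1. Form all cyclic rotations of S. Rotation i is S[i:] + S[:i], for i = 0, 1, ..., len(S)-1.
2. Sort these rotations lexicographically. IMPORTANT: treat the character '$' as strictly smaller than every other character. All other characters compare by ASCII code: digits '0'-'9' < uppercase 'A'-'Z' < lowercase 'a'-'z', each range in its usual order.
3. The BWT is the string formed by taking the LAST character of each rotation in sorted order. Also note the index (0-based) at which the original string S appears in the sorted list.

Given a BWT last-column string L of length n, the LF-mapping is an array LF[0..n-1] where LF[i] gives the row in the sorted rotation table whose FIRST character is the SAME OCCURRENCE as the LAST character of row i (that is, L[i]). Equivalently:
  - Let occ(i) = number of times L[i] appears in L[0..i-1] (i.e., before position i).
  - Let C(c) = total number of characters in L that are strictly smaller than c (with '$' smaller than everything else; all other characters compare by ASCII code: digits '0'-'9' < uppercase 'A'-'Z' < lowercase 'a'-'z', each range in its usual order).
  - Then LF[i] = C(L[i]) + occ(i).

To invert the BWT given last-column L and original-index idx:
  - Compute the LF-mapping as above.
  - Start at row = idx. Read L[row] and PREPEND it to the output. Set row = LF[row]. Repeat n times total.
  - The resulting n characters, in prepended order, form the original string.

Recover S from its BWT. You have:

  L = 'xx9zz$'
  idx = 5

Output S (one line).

LF mapping: 2 3 1 4 5 0
Walk LF starting at row 5, prepending L[row]:
  step 1: row=5, L[5]='$', prepend. Next row=LF[5]=0
  step 2: row=0, L[0]='x', prepend. Next row=LF[0]=2
  step 3: row=2, L[2]='9', prepend. Next row=LF[2]=1
  step 4: row=1, L[1]='x', prepend. Next row=LF[1]=3
  step 5: row=3, L[3]='z', prepend. Next row=LF[3]=4
  step 6: row=4, L[4]='z', prepend. Next row=LF[4]=5
Reversed output: zzx9x$

Answer: zzx9x$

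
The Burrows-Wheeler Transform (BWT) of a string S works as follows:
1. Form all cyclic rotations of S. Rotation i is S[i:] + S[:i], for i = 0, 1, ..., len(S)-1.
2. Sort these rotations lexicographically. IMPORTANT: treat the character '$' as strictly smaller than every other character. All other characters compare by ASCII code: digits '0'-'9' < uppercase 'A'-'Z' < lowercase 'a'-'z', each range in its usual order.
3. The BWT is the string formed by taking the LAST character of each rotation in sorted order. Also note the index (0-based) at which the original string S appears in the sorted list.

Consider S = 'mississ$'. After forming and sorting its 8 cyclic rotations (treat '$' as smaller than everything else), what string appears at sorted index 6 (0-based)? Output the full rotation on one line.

All 8 rotations (rotation i = S[i:]+S[:i]):
  rot[0] = mississ$
  rot[1] = ississ$m
  rot[2] = ssiss$mi
  rot[3] = siss$mis
  rot[4] = iss$miss
  rot[5] = ss$missi
  rot[6] = s$missis
  rot[7] = $mississ
Sorted (with $ < everything):
  sorted[0] = $mississ
  sorted[1] = iss$miss
  sorted[2] = ississ$m
  sorted[3] = mississ$
  sorted[4] = s$missis
  sorted[5] = siss$mis
  sorted[6] = ss$missi
  sorted[7] = ssiss$mi
sorted[6] = ss$missi

Answer: ss$missi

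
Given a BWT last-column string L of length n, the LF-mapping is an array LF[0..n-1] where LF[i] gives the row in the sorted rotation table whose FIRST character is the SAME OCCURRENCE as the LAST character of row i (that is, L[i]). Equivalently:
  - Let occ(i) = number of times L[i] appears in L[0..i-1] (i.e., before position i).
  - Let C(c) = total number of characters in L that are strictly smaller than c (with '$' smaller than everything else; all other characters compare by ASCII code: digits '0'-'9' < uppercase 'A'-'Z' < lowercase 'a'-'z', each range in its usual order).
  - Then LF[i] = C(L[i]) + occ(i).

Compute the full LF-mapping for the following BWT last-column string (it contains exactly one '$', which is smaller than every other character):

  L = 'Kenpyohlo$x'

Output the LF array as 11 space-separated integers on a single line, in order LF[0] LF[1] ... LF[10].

Answer: 1 2 5 8 10 6 3 4 7 0 9

Derivation:
Char counts: '$':1, 'K':1, 'e':1, 'h':1, 'l':1, 'n':1, 'o':2, 'p':1, 'x':1, 'y':1
C (first-col start): C('$')=0, C('K')=1, C('e')=2, C('h')=3, C('l')=4, C('n')=5, C('o')=6, C('p')=8, C('x')=9, C('y')=10
L[0]='K': occ=0, LF[0]=C('K')+0=1+0=1
L[1]='e': occ=0, LF[1]=C('e')+0=2+0=2
L[2]='n': occ=0, LF[2]=C('n')+0=5+0=5
L[3]='p': occ=0, LF[3]=C('p')+0=8+0=8
L[4]='y': occ=0, LF[4]=C('y')+0=10+0=10
L[5]='o': occ=0, LF[5]=C('o')+0=6+0=6
L[6]='h': occ=0, LF[6]=C('h')+0=3+0=3
L[7]='l': occ=0, LF[7]=C('l')+0=4+0=4
L[8]='o': occ=1, LF[8]=C('o')+1=6+1=7
L[9]='$': occ=0, LF[9]=C('$')+0=0+0=0
L[10]='x': occ=0, LF[10]=C('x')+0=9+0=9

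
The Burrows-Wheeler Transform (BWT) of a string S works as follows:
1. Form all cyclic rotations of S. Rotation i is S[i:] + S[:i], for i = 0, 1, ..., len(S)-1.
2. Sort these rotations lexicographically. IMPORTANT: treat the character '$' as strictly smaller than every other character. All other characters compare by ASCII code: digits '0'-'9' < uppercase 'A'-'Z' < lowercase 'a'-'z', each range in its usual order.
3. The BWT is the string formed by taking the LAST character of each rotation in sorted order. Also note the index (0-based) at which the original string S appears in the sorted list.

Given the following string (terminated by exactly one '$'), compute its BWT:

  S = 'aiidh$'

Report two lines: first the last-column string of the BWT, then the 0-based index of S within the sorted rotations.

Answer: h$idia
1

Derivation:
All 6 rotations (rotation i = S[i:]+S[:i]):
  rot[0] = aiidh$
  rot[1] = iidh$a
  rot[2] = idh$ai
  rot[3] = dh$aii
  rot[4] = h$aiid
  rot[5] = $aiidh
Sorted (with $ < everything):
  sorted[0] = $aiidh  (last char: 'h')
  sorted[1] = aiidh$  (last char: '$')
  sorted[2] = dh$aii  (last char: 'i')
  sorted[3] = h$aiid  (last char: 'd')
  sorted[4] = idh$ai  (last char: 'i')
  sorted[5] = iidh$a  (last char: 'a')
Last column: h$idia
Original string S is at sorted index 1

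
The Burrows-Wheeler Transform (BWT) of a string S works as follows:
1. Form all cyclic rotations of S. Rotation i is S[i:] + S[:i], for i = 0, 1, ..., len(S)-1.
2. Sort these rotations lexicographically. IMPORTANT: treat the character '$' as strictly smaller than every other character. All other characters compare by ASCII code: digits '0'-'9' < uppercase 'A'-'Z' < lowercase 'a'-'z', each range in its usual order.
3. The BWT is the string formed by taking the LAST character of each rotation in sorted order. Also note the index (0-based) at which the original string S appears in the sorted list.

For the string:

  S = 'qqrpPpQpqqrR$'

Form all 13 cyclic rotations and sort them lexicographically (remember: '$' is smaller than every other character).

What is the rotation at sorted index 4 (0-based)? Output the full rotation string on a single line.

Answer: pPpQpqqrR$qqr

Derivation:
All 13 rotations (rotation i = S[i:]+S[:i]):
  rot[0] = qqrpPpQpqqrR$
  rot[1] = qrpPpQpqqrR$q
  rot[2] = rpPpQpqqrR$qq
  rot[3] = pPpQpqqrR$qqr
  rot[4] = PpQpqqrR$qqrp
  rot[5] = pQpqqrR$qqrpP
  rot[6] = QpqqrR$qqrpPp
  rot[7] = pqqrR$qqrpPpQ
  rot[8] = qqrR$qqrpPpQp
  rot[9] = qrR$qqrpPpQpq
  rot[10] = rR$qqrpPpQpqq
  rot[11] = R$qqrpPpQpqqr
  rot[12] = $qqrpPpQpqqrR
Sorted (with $ < everything):
  sorted[0] = $qqrpPpQpqqrR
  sorted[1] = PpQpqqrR$qqrp
  sorted[2] = QpqqrR$qqrpPp
  sorted[3] = R$qqrpPpQpqqr
  sorted[4] = pPpQpqqrR$qqr
  sorted[5] = pQpqqrR$qqrpP
  sorted[6] = pqqrR$qqrpPpQ
  sorted[7] = qqrR$qqrpPpQp
  sorted[8] = qqrpPpQpqqrR$
  sorted[9] = qrR$qqrpPpQpq
  sorted[10] = qrpPpQpqqrR$q
  sorted[11] = rR$qqrpPpQpqq
  sorted[12] = rpPpQpqqrR$qq
sorted[4] = pPpQpqqrR$qqr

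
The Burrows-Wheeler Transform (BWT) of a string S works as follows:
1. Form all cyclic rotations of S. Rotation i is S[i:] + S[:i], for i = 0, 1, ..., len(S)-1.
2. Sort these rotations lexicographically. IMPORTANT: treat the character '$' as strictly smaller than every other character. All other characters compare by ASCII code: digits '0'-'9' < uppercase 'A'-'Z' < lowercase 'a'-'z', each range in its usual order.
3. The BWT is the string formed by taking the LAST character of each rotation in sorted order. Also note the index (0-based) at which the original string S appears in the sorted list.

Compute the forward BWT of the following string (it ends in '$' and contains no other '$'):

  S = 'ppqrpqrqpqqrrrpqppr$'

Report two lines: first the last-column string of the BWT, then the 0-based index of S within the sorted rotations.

Answer: r$qrqprpprpppqprqqrq
1

Derivation:
All 20 rotations (rotation i = S[i:]+S[:i]):
  rot[0] = ppqrpqrqpqqrrrpqppr$
  rot[1] = pqrpqrqpqqrrrpqppr$p
  rot[2] = qrpqrqpqqrrrpqppr$pp
  rot[3] = rpqrqpqqrrrpqppr$ppq
  rot[4] = pqrqpqqrrrpqppr$ppqr
  rot[5] = qrqpqqrrrpqppr$ppqrp
  rot[6] = rqpqqrrrpqppr$ppqrpq
  rot[7] = qpqqrrrpqppr$ppqrpqr
  rot[8] = pqqrrrpqppr$ppqrpqrq
  rot[9] = qqrrrpqppr$ppqrpqrqp
  rot[10] = qrrrpqppr$ppqrpqrqpq
  rot[11] = rrrpqppr$ppqrpqrqpqq
  rot[12] = rrpqppr$ppqrpqrqpqqr
  rot[13] = rpqppr$ppqrpqrqpqqrr
  rot[14] = pqppr$ppqrpqrqpqqrrr
  rot[15] = qppr$ppqrpqrqpqqrrrp
  rot[16] = ppr$ppqrpqrqpqqrrrpq
  rot[17] = pr$ppqrpqrqpqqrrrpqp
  rot[18] = r$ppqrpqrqpqqrrrpqpp
  rot[19] = $ppqrpqrqpqqrrrpqppr
Sorted (with $ < everything):
  sorted[0] = $ppqrpqrqpqqrrrpqppr  (last char: 'r')
  sorted[1] = ppqrpqrqpqqrrrpqppr$  (last char: '$')
  sorted[2] = ppr$ppqrpqrqpqqrrrpq  (last char: 'q')
  sorted[3] = pqppr$ppqrpqrqpqqrrr  (last char: 'r')
  sorted[4] = pqqrrrpqppr$ppqrpqrq  (last char: 'q')
  sorted[5] = pqrpqrqpqqrrrpqppr$p  (last char: 'p')
  sorted[6] = pqrqpqqrrrpqppr$ppqr  (last char: 'r')
  sorted[7] = pr$ppqrpqrqpqqrrrpqp  (last char: 'p')
  sorted[8] = qppr$ppqrpqrqpqqrrrp  (last char: 'p')
  sorted[9] = qpqqrrrpqppr$ppqrpqr  (last char: 'r')
  sorted[10] = qqrrrpqppr$ppqrpqrqp  (last char: 'p')
  sorted[11] = qrpqrqpqqrrrpqppr$pp  (last char: 'p')
  sorted[12] = qrqpqqrrrpqppr$ppqrp  (last char: 'p')
  sorted[13] = qrrrpqppr$ppqrpqrqpq  (last char: 'q')
  sorted[14] = r$ppqrpqrqpqqrrrpqpp  (last char: 'p')
  sorted[15] = rpqppr$ppqrpqrqpqqrr  (last char: 'r')
  sorted[16] = rpqrqpqqrrrpqppr$ppq  (last char: 'q')
  sorted[17] = rqpqqrrrpqppr$ppqrpq  (last char: 'q')
  sorted[18] = rrpqppr$ppqrpqrqpqqr  (last char: 'r')
  sorted[19] = rrrpqppr$ppqrpqrqpqq  (last char: 'q')
Last column: r$qrqprpprpppqprqqrq
Original string S is at sorted index 1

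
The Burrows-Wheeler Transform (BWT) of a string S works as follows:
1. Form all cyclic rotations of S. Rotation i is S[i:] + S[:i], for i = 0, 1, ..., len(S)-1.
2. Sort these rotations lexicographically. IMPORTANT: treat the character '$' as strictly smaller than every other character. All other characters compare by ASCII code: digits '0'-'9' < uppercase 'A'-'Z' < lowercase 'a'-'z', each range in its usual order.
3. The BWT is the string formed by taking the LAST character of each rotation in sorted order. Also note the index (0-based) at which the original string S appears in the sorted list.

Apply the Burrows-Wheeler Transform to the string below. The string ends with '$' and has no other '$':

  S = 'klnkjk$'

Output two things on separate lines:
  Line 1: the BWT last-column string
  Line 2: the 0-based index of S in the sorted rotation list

Answer: kkjn$kl
4

Derivation:
All 7 rotations (rotation i = S[i:]+S[:i]):
  rot[0] = klnkjk$
  rot[1] = lnkjk$k
  rot[2] = nkjk$kl
  rot[3] = kjk$kln
  rot[4] = jk$klnk
  rot[5] = k$klnkj
  rot[6] = $klnkjk
Sorted (with $ < everything):
  sorted[0] = $klnkjk  (last char: 'k')
  sorted[1] = jk$klnk  (last char: 'k')
  sorted[2] = k$klnkj  (last char: 'j')
  sorted[3] = kjk$kln  (last char: 'n')
  sorted[4] = klnkjk$  (last char: '$')
  sorted[5] = lnkjk$k  (last char: 'k')
  sorted[6] = nkjk$kl  (last char: 'l')
Last column: kkjn$kl
Original string S is at sorted index 4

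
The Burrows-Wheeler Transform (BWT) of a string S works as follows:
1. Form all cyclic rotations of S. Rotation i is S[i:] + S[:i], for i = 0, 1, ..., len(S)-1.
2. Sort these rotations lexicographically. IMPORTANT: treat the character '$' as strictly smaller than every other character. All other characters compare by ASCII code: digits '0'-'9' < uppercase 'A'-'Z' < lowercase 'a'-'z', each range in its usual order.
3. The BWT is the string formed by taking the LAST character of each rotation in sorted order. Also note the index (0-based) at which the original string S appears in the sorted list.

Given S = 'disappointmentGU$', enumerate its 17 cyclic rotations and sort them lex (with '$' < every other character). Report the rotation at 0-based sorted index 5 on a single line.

All 17 rotations (rotation i = S[i:]+S[:i]):
  rot[0] = disappointmentGU$
  rot[1] = isappointmentGU$d
  rot[2] = sappointmentGU$di
  rot[3] = appointmentGU$dis
  rot[4] = ppointmentGU$disa
  rot[5] = pointmentGU$disap
  rot[6] = ointmentGU$disapp
  rot[7] = intmentGU$disappo
  rot[8] = ntmentGU$disappoi
  rot[9] = tmentGU$disappoin
  rot[10] = mentGU$disappoint
  rot[11] = entGU$disappointm
  rot[12] = ntGU$disappointme
  rot[13] = tGU$disappointmen
  rot[14] = GU$disappointment
  rot[15] = U$disappointmentG
  rot[16] = $disappointmentGU
Sorted (with $ < everything):
  sorted[0] = $disappointmentGU
  sorted[1] = GU$disappointment
  sorted[2] = U$disappointmentG
  sorted[3] = appointmentGU$dis
  sorted[4] = disappointmentGU$
  sorted[5] = entGU$disappointm
  sorted[6] = intmentGU$disappo
  sorted[7] = isappointmentGU$d
  sorted[8] = mentGU$disappoint
  sorted[9] = ntGU$disappointme
  sorted[10] = ntmentGU$disappoi
  sorted[11] = ointmentGU$disapp
  sorted[12] = pointmentGU$disap
  sorted[13] = ppointmentGU$disa
  sorted[14] = sappointmentGU$di
  sorted[15] = tGU$disappointmen
  sorted[16] = tmentGU$disappoin
sorted[5] = entGU$disappointm

Answer: entGU$disappointm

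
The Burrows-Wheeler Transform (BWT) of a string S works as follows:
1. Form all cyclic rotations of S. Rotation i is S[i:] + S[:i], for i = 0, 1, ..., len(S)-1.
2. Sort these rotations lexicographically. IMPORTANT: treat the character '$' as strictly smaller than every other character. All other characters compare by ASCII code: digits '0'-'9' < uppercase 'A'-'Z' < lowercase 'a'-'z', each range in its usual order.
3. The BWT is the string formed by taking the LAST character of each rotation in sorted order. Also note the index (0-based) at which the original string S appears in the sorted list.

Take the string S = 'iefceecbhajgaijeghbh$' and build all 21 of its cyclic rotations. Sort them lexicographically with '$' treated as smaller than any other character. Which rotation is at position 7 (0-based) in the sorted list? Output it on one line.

Answer: ecbhajgaijeghbh$iefce

Derivation:
All 21 rotations (rotation i = S[i:]+S[:i]):
  rot[0] = iefceecbhajgaijeghbh$
  rot[1] = efceecbhajgaijeghbh$i
  rot[2] = fceecbhajgaijeghbh$ie
  rot[3] = ceecbhajgaijeghbh$ief
  rot[4] = eecbhajgaijeghbh$iefc
  rot[5] = ecbhajgaijeghbh$iefce
  rot[6] = cbhajgaijeghbh$iefcee
  rot[7] = bhajgaijeghbh$iefceec
  rot[8] = hajgaijeghbh$iefceecb
  rot[9] = ajgaijeghbh$iefceecbh
  rot[10] = jgaijeghbh$iefceecbha
  rot[11] = gaijeghbh$iefceecbhaj
  rot[12] = aijeghbh$iefceecbhajg
  rot[13] = ijeghbh$iefceecbhajga
  rot[14] = jeghbh$iefceecbhajgai
  rot[15] = eghbh$iefceecbhajgaij
  rot[16] = ghbh$iefceecbhajgaije
  rot[17] = hbh$iefceecbhajgaijeg
  rot[18] = bh$iefceecbhajgaijegh
  rot[19] = h$iefceecbhajgaijeghb
  rot[20] = $iefceecbhajgaijeghbh
Sorted (with $ < everything):
  sorted[0] = $iefceecbhajgaijeghbh
  sorted[1] = aijeghbh$iefceecbhajg
  sorted[2] = ajgaijeghbh$iefceecbh
  sorted[3] = bh$iefceecbhajgaijegh
  sorted[4] = bhajgaijeghbh$iefceec
  sorted[5] = cbhajgaijeghbh$iefcee
  sorted[6] = ceecbhajgaijeghbh$ief
  sorted[7] = ecbhajgaijeghbh$iefce
  sorted[8] = eecbhajgaijeghbh$iefc
  sorted[9] = efceecbhajgaijeghbh$i
  sorted[10] = eghbh$iefceecbhajgaij
  sorted[11] = fceecbhajgaijeghbh$ie
  sorted[12] = gaijeghbh$iefceecbhaj
  sorted[13] = ghbh$iefceecbhajgaije
  sorted[14] = h$iefceecbhajgaijeghb
  sorted[15] = hajgaijeghbh$iefceecb
  sorted[16] = hbh$iefceecbhajgaijeg
  sorted[17] = iefceecbhajgaijeghbh$
  sorted[18] = ijeghbh$iefceecbhajga
  sorted[19] = jeghbh$iefceecbhajgai
  sorted[20] = jgaijeghbh$iefceecbha
sorted[7] = ecbhajgaijeghbh$iefce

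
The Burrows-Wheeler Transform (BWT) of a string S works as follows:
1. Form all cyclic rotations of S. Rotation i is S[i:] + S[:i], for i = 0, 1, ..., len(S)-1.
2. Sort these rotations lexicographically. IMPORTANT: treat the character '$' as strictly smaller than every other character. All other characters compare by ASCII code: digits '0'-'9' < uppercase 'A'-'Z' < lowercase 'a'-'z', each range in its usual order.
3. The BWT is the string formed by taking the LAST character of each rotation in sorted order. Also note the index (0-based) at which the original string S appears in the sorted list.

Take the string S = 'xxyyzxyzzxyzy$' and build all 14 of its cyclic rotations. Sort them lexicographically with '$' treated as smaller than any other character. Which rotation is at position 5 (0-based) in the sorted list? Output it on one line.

All 14 rotations (rotation i = S[i:]+S[:i]):
  rot[0] = xxyyzxyzzxyzy$
  rot[1] = xyyzxyzzxyzy$x
  rot[2] = yyzxyzzxyzy$xx
  rot[3] = yzxyzzxyzy$xxy
  rot[4] = zxyzzxyzy$xxyy
  rot[5] = xyzzxyzy$xxyyz
  rot[6] = yzzxyzy$xxyyzx
  rot[7] = zzxyzy$xxyyzxy
  rot[8] = zxyzy$xxyyzxyz
  rot[9] = xyzy$xxyyzxyzz
  rot[10] = yzy$xxyyzxyzzx
  rot[11] = zy$xxyyzxyzzxy
  rot[12] = y$xxyyzxyzzxyz
  rot[13] = $xxyyzxyzzxyzy
Sorted (with $ < everything):
  sorted[0] = $xxyyzxyzzxyzy
  sorted[1] = xxyyzxyzzxyzy$
  sorted[2] = xyyzxyzzxyzy$x
  sorted[3] = xyzy$xxyyzxyzz
  sorted[4] = xyzzxyzy$xxyyz
  sorted[5] = y$xxyyzxyzzxyz
  sorted[6] = yyzxyzzxyzy$xx
  sorted[7] = yzxyzzxyzy$xxy
  sorted[8] = yzy$xxyyzxyzzx
  sorted[9] = yzzxyzy$xxyyzx
  sorted[10] = zxyzy$xxyyzxyz
  sorted[11] = zxyzzxyzy$xxyy
  sorted[12] = zy$xxyyzxyzzxy
  sorted[13] = zzxyzy$xxyyzxy
sorted[5] = y$xxyyzxyzzxyz

Answer: y$xxyyzxyzzxyz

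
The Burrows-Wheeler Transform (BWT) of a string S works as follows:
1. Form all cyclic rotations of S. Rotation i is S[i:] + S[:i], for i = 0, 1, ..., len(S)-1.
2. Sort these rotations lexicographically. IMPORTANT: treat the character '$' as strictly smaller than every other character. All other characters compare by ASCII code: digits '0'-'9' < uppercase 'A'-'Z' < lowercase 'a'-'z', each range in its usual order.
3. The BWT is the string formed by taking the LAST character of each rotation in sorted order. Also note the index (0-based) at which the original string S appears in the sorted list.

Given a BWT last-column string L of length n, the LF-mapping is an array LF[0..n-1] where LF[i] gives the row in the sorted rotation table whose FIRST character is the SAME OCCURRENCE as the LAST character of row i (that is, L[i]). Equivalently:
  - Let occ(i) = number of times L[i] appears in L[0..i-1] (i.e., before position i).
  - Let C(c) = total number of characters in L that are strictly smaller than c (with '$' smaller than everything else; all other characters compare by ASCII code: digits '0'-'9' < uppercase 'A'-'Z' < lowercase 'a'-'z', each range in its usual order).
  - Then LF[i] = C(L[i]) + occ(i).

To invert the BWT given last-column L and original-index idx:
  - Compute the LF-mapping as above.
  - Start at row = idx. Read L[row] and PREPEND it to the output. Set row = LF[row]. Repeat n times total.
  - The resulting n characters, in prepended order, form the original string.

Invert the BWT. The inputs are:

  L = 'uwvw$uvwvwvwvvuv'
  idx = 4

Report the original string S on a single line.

LF mapping: 1 11 4 12 0 2 5 13 6 14 7 15 8 9 3 10
Walk LF starting at row 4, prepending L[row]:
  step 1: row=4, L[4]='$', prepend. Next row=LF[4]=0
  step 2: row=0, L[0]='u', prepend. Next row=LF[0]=1
  step 3: row=1, L[1]='w', prepend. Next row=LF[1]=11
  step 4: row=11, L[11]='w', prepend. Next row=LF[11]=15
  step 5: row=15, L[15]='v', prepend. Next row=LF[15]=10
  step 6: row=10, L[10]='v', prepend. Next row=LF[10]=7
  step 7: row=7, L[7]='w', prepend. Next row=LF[7]=13
  step 8: row=13, L[13]='v', prepend. Next row=LF[13]=9
  step 9: row=9, L[9]='w', prepend. Next row=LF[9]=14
  step 10: row=14, L[14]='u', prepend. Next row=LF[14]=3
  step 11: row=3, L[3]='w', prepend. Next row=LF[3]=12
  step 12: row=12, L[12]='v', prepend. Next row=LF[12]=8
  step 13: row=8, L[8]='v', prepend. Next row=LF[8]=6
  step 14: row=6, L[6]='v', prepend. Next row=LF[6]=5
  step 15: row=5, L[5]='u', prepend. Next row=LF[5]=2
  step 16: row=2, L[2]='v', prepend. Next row=LF[2]=4
Reversed output: vuvvvwuwvwvvwwu$

Answer: vuvvvwuwvwvvwwu$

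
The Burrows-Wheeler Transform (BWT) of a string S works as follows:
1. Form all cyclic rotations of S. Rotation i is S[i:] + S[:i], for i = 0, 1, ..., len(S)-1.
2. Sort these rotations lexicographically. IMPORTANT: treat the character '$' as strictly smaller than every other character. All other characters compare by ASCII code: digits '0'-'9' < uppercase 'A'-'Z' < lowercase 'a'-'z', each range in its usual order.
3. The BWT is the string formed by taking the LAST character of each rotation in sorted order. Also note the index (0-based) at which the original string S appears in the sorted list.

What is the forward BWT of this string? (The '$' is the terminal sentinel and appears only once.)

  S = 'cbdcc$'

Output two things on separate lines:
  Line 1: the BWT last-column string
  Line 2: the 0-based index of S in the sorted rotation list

All 6 rotations (rotation i = S[i:]+S[:i]):
  rot[0] = cbdcc$
  rot[1] = bdcc$c
  rot[2] = dcc$cb
  rot[3] = cc$cbd
  rot[4] = c$cbdc
  rot[5] = $cbdcc
Sorted (with $ < everything):
  sorted[0] = $cbdcc  (last char: 'c')
  sorted[1] = bdcc$c  (last char: 'c')
  sorted[2] = c$cbdc  (last char: 'c')
  sorted[3] = cbdcc$  (last char: '$')
  sorted[4] = cc$cbd  (last char: 'd')
  sorted[5] = dcc$cb  (last char: 'b')
Last column: ccc$db
Original string S is at sorted index 3

Answer: ccc$db
3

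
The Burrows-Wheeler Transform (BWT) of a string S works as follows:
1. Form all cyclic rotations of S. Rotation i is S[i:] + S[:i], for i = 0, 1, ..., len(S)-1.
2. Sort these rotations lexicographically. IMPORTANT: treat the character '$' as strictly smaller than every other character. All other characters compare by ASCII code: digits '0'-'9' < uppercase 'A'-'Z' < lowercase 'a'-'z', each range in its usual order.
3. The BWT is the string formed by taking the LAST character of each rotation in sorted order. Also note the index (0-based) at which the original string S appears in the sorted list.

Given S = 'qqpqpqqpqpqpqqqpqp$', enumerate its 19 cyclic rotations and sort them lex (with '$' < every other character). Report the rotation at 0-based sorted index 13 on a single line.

Answer: qpqqpqpqpqqqpqp$qqp

Derivation:
All 19 rotations (rotation i = S[i:]+S[:i]):
  rot[0] = qqpqpqqpqpqpqqqpqp$
  rot[1] = qpqpqqpqpqpqqqpqp$q
  rot[2] = pqpqqpqpqpqqqpqp$qq
  rot[3] = qpqqpqpqpqqqpqp$qqp
  rot[4] = pqqpqpqpqqqpqp$qqpq
  rot[5] = qqpqpqpqqqpqp$qqpqp
  rot[6] = qpqpqpqqqpqp$qqpqpq
  rot[7] = pqpqpqqqpqp$qqpqpqq
  rot[8] = qpqpqqqpqp$qqpqpqqp
  rot[9] = pqpqqqpqp$qqpqpqqpq
  rot[10] = qpqqqpqp$qqpqpqqpqp
  rot[11] = pqqqpqp$qqpqpqqpqpq
  rot[12] = qqqpqp$qqpqpqqpqpqp
  rot[13] = qqpqp$qqpqpqqpqpqpq
  rot[14] = qpqp$qqpqpqqpqpqpqq
  rot[15] = pqp$qqpqpqqpqpqpqqq
  rot[16] = qp$qqpqpqqpqpqpqqqp
  rot[17] = p$qqpqpqqpqpqpqqqpq
  rot[18] = $qqpqpqqpqpqpqqqpqp
Sorted (with $ < everything):
  sorted[0] = $qqpqpqqpqpqpqqqpqp
  sorted[1] = p$qqpqpqqpqpqpqqqpq
  sorted[2] = pqp$qqpqpqqpqpqpqqq
  sorted[3] = pqpqpqqqpqp$qqpqpqq
  sorted[4] = pqpqqpqpqpqqqpqp$qq
  sorted[5] = pqpqqqpqp$qqpqpqqpq
  sorted[6] = pqqpqpqpqqqpqp$qqpq
  sorted[7] = pqqqpqp$qqpqpqqpqpq
  sorted[8] = qp$qqpqpqqpqpqpqqqp
  sorted[9] = qpqp$qqpqpqqpqpqpqq
  sorted[10] = qpqpqpqqqpqp$qqpqpq
  sorted[11] = qpqpqqpqpqpqqqpqp$q
  sorted[12] = qpqpqqqpqp$qqpqpqqp
  sorted[13] = qpqqpqpqpqqqpqp$qqp
  sorted[14] = qpqqqpqp$qqpqpqqpqp
  sorted[15] = qqpqp$qqpqpqqpqpqpq
  sorted[16] = qqpqpqpqqqpqp$qqpqp
  sorted[17] = qqpqpqqpqpqpqqqpqp$
  sorted[18] = qqqpqp$qqpqpqqpqpqp
sorted[13] = qpqqpqpqpqqqpqp$qqp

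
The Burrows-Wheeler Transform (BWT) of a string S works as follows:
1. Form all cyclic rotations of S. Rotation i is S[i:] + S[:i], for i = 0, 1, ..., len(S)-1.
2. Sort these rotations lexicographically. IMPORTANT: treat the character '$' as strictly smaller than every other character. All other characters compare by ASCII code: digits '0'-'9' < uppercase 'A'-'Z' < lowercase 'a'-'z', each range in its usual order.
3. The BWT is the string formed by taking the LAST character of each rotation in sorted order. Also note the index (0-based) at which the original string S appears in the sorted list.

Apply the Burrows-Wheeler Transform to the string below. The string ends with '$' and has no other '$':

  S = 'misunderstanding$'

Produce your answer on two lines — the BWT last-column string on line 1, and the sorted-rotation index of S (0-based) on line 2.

All 17 rotations (rotation i = S[i:]+S[:i]):
  rot[0] = misunderstanding$
  rot[1] = isunderstanding$m
  rot[2] = sunderstanding$mi
  rot[3] = understanding$mis
  rot[4] = nderstanding$misu
  rot[5] = derstanding$misun
  rot[6] = erstanding$misund
  rot[7] = rstanding$misunde
  rot[8] = standing$misunder
  rot[9] = tanding$misunders
  rot[10] = anding$misunderst
  rot[11] = nding$misundersta
  rot[12] = ding$misunderstan
  rot[13] = ing$misunderstand
  rot[14] = ng$misunderstandi
  rot[15] = g$misunderstandin
  rot[16] = $misunderstanding
Sorted (with $ < everything):
  sorted[0] = $misunderstanding  (last char: 'g')
  sorted[1] = anding$misunderst  (last char: 't')
  sorted[2] = derstanding$misun  (last char: 'n')
  sorted[3] = ding$misunderstan  (last char: 'n')
  sorted[4] = erstanding$misund  (last char: 'd')
  sorted[5] = g$misunderstandin  (last char: 'n')
  sorted[6] = ing$misunderstand  (last char: 'd')
  sorted[7] = isunderstanding$m  (last char: 'm')
  sorted[8] = misunderstanding$  (last char: '$')
  sorted[9] = nderstanding$misu  (last char: 'u')
  sorted[10] = nding$misundersta  (last char: 'a')
  sorted[11] = ng$misunderstandi  (last char: 'i')
  sorted[12] = rstanding$misunde  (last char: 'e')
  sorted[13] = standing$misunder  (last char: 'r')
  sorted[14] = sunderstanding$mi  (last char: 'i')
  sorted[15] = tanding$misunders  (last char: 's')
  sorted[16] = understanding$mis  (last char: 's')
Last column: gtnndndm$uaieriss
Original string S is at sorted index 8

Answer: gtnndndm$uaieriss
8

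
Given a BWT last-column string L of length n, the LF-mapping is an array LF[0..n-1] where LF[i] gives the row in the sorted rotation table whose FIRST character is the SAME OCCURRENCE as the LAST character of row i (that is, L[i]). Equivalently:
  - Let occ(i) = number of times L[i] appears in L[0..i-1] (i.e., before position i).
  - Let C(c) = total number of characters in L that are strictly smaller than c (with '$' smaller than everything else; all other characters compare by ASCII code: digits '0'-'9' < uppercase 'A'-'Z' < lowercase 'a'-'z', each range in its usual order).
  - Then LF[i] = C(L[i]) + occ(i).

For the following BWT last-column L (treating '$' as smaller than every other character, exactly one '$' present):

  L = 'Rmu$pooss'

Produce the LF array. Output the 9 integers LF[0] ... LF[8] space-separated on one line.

Answer: 1 2 8 0 5 3 4 6 7

Derivation:
Char counts: '$':1, 'R':1, 'm':1, 'o':2, 'p':1, 's':2, 'u':1
C (first-col start): C('$')=0, C('R')=1, C('m')=2, C('o')=3, C('p')=5, C('s')=6, C('u')=8
L[0]='R': occ=0, LF[0]=C('R')+0=1+0=1
L[1]='m': occ=0, LF[1]=C('m')+0=2+0=2
L[2]='u': occ=0, LF[2]=C('u')+0=8+0=8
L[3]='$': occ=0, LF[3]=C('$')+0=0+0=0
L[4]='p': occ=0, LF[4]=C('p')+0=5+0=5
L[5]='o': occ=0, LF[5]=C('o')+0=3+0=3
L[6]='o': occ=1, LF[6]=C('o')+1=3+1=4
L[7]='s': occ=0, LF[7]=C('s')+0=6+0=6
L[8]='s': occ=1, LF[8]=C('s')+1=6+1=7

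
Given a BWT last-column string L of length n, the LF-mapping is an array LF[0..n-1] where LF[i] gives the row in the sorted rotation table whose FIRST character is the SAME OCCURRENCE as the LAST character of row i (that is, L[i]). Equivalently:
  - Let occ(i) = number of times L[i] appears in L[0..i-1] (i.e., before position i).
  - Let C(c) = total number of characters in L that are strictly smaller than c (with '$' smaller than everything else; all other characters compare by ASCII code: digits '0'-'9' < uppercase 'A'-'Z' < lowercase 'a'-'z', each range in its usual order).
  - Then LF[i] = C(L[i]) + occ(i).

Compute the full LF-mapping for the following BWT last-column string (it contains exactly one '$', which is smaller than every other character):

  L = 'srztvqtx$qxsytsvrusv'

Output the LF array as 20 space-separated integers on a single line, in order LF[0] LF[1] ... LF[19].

Answer: 5 3 19 9 13 1 10 16 0 2 17 6 18 11 7 14 4 12 8 15

Derivation:
Char counts: '$':1, 'q':2, 'r':2, 's':4, 't':3, 'u':1, 'v':3, 'x':2, 'y':1, 'z':1
C (first-col start): C('$')=0, C('q')=1, C('r')=3, C('s')=5, C('t')=9, C('u')=12, C('v')=13, C('x')=16, C('y')=18, C('z')=19
L[0]='s': occ=0, LF[0]=C('s')+0=5+0=5
L[1]='r': occ=0, LF[1]=C('r')+0=3+0=3
L[2]='z': occ=0, LF[2]=C('z')+0=19+0=19
L[3]='t': occ=0, LF[3]=C('t')+0=9+0=9
L[4]='v': occ=0, LF[4]=C('v')+0=13+0=13
L[5]='q': occ=0, LF[5]=C('q')+0=1+0=1
L[6]='t': occ=1, LF[6]=C('t')+1=9+1=10
L[7]='x': occ=0, LF[7]=C('x')+0=16+0=16
L[8]='$': occ=0, LF[8]=C('$')+0=0+0=0
L[9]='q': occ=1, LF[9]=C('q')+1=1+1=2
L[10]='x': occ=1, LF[10]=C('x')+1=16+1=17
L[11]='s': occ=1, LF[11]=C('s')+1=5+1=6
L[12]='y': occ=0, LF[12]=C('y')+0=18+0=18
L[13]='t': occ=2, LF[13]=C('t')+2=9+2=11
L[14]='s': occ=2, LF[14]=C('s')+2=5+2=7
L[15]='v': occ=1, LF[15]=C('v')+1=13+1=14
L[16]='r': occ=1, LF[16]=C('r')+1=3+1=4
L[17]='u': occ=0, LF[17]=C('u')+0=12+0=12
L[18]='s': occ=3, LF[18]=C('s')+3=5+3=8
L[19]='v': occ=2, LF[19]=C('v')+2=13+2=15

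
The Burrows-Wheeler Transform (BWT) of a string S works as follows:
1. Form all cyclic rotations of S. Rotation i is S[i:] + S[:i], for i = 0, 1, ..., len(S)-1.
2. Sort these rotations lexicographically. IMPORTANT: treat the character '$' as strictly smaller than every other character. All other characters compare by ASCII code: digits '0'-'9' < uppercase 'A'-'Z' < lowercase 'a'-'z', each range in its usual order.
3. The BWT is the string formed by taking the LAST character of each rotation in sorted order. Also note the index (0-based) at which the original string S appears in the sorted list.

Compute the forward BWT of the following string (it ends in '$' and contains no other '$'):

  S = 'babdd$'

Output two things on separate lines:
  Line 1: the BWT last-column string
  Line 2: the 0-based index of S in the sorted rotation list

All 6 rotations (rotation i = S[i:]+S[:i]):
  rot[0] = babdd$
  rot[1] = abdd$b
  rot[2] = bdd$ba
  rot[3] = dd$bab
  rot[4] = d$babd
  rot[5] = $babdd
Sorted (with $ < everything):
  sorted[0] = $babdd  (last char: 'd')
  sorted[1] = abdd$b  (last char: 'b')
  sorted[2] = babdd$  (last char: '$')
  sorted[3] = bdd$ba  (last char: 'a')
  sorted[4] = d$babd  (last char: 'd')
  sorted[5] = dd$bab  (last char: 'b')
Last column: db$adb
Original string S is at sorted index 2

Answer: db$adb
2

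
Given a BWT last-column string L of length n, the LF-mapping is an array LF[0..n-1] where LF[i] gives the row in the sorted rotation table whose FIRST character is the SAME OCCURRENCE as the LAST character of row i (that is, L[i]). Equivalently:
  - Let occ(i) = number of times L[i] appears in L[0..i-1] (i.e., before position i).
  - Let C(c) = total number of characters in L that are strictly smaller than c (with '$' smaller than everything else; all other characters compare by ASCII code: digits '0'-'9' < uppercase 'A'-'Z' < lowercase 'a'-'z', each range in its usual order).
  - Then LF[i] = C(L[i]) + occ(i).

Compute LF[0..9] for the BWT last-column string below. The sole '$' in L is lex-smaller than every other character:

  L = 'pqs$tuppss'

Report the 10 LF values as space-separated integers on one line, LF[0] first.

Char counts: '$':1, 'p':3, 'q':1, 's':3, 't':1, 'u':1
C (first-col start): C('$')=0, C('p')=1, C('q')=4, C('s')=5, C('t')=8, C('u')=9
L[0]='p': occ=0, LF[0]=C('p')+0=1+0=1
L[1]='q': occ=0, LF[1]=C('q')+0=4+0=4
L[2]='s': occ=0, LF[2]=C('s')+0=5+0=5
L[3]='$': occ=0, LF[3]=C('$')+0=0+0=0
L[4]='t': occ=0, LF[4]=C('t')+0=8+0=8
L[5]='u': occ=0, LF[5]=C('u')+0=9+0=9
L[6]='p': occ=1, LF[6]=C('p')+1=1+1=2
L[7]='p': occ=2, LF[7]=C('p')+2=1+2=3
L[8]='s': occ=1, LF[8]=C('s')+1=5+1=6
L[9]='s': occ=2, LF[9]=C('s')+2=5+2=7

Answer: 1 4 5 0 8 9 2 3 6 7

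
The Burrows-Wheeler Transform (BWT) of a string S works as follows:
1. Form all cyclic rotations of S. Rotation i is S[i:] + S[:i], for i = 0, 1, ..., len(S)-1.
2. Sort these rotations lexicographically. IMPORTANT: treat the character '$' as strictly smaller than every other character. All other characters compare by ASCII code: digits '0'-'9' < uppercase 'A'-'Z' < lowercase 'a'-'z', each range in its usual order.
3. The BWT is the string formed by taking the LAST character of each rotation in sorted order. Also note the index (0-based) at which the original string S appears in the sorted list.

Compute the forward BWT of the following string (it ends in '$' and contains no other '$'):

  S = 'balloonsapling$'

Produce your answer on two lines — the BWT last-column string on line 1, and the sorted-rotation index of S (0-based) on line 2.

Answer: gbs$nlpalioolan
3

Derivation:
All 15 rotations (rotation i = S[i:]+S[:i]):
  rot[0] = balloonsapling$
  rot[1] = alloonsapling$b
  rot[2] = lloonsapling$ba
  rot[3] = loonsapling$bal
  rot[4] = oonsapling$ball
  rot[5] = onsapling$ballo
  rot[6] = nsapling$balloo
  rot[7] = sapling$balloon
  rot[8] = apling$balloons
  rot[9] = pling$balloonsa
  rot[10] = ling$balloonsap
  rot[11] = ing$balloonsapl
  rot[12] = ng$balloonsapli
  rot[13] = g$balloonsaplin
  rot[14] = $balloonsapling
Sorted (with $ < everything):
  sorted[0] = $balloonsapling  (last char: 'g')
  sorted[1] = alloonsapling$b  (last char: 'b')
  sorted[2] = apling$balloons  (last char: 's')
  sorted[3] = balloonsapling$  (last char: '$')
  sorted[4] = g$balloonsaplin  (last char: 'n')
  sorted[5] = ing$balloonsapl  (last char: 'l')
  sorted[6] = ling$balloonsap  (last char: 'p')
  sorted[7] = lloonsapling$ba  (last char: 'a')
  sorted[8] = loonsapling$bal  (last char: 'l')
  sorted[9] = ng$balloonsapli  (last char: 'i')
  sorted[10] = nsapling$balloo  (last char: 'o')
  sorted[11] = onsapling$ballo  (last char: 'o')
  sorted[12] = oonsapling$ball  (last char: 'l')
  sorted[13] = pling$balloonsa  (last char: 'a')
  sorted[14] = sapling$balloon  (last char: 'n')
Last column: gbs$nlpalioolan
Original string S is at sorted index 3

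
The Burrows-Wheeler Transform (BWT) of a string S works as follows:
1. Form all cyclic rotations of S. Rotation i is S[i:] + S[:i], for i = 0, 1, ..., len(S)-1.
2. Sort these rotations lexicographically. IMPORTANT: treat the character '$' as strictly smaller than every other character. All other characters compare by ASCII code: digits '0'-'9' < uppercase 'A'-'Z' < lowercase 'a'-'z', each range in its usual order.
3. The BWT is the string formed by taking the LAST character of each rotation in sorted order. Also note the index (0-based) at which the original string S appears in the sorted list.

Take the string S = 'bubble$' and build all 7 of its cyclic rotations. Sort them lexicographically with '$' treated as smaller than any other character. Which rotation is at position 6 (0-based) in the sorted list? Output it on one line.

Answer: ubble$b

Derivation:
All 7 rotations (rotation i = S[i:]+S[:i]):
  rot[0] = bubble$
  rot[1] = ubble$b
  rot[2] = bble$bu
  rot[3] = ble$bub
  rot[4] = le$bubb
  rot[5] = e$bubbl
  rot[6] = $bubble
Sorted (with $ < everything):
  sorted[0] = $bubble
  sorted[1] = bble$bu
  sorted[2] = ble$bub
  sorted[3] = bubble$
  sorted[4] = e$bubbl
  sorted[5] = le$bubb
  sorted[6] = ubble$b
sorted[6] = ubble$b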